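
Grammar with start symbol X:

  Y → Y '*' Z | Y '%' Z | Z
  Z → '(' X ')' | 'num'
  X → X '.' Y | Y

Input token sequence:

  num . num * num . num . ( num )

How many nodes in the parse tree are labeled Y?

[X [X [X [X [Y [Z num]]] . [Y [Y [Z num]] * [Z num]]] . [Y [Z num]]] . [Y [Z ( [X [Y [Z num]]] )]]]

6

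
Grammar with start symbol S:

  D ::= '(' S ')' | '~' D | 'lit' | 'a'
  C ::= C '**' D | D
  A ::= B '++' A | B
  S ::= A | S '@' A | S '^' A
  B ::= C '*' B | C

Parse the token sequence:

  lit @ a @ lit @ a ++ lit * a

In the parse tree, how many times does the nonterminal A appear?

[S [S [S [S [A [B [C [D lit]]]]] @ [A [B [C [D a]]]]] @ [A [B [C [D lit]]]]] @ [A [B [C [D a]]] ++ [A [B [C [D lit]] * [B [C [D a]]]]]]]

5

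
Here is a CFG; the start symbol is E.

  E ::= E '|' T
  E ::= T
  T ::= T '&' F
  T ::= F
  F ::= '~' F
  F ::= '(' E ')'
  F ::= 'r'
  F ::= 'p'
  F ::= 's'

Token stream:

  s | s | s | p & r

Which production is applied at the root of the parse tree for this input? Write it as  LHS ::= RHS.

[E [E [E [E [T [F s]]] | [T [F s]]] | [T [F s]]] | [T [T [F p]] & [F r]]]

E ::= E '|' T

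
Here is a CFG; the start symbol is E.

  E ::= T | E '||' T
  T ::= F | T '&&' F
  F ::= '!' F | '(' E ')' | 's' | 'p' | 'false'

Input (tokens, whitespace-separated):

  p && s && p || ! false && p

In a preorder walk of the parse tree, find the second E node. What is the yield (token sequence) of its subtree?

p && s && p

[E [E [T [T [T [F p]] && [F s]] && [F p]]] || [T [T [F ! [F false]]] && [F p]]]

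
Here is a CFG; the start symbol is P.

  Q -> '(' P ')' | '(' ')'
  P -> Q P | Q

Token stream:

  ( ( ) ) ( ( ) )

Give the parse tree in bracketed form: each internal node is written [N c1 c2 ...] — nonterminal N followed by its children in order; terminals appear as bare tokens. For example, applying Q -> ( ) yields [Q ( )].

P
Q P
( P ) P
( Q ) P
( ( ) ) P
( ( ) ) Q
( ( ) ) ( P )
( ( ) ) ( Q )
( ( ) ) ( ( ) )

[P [Q ( [P [Q ( )]] )] [P [Q ( [P [Q ( )]] )]]]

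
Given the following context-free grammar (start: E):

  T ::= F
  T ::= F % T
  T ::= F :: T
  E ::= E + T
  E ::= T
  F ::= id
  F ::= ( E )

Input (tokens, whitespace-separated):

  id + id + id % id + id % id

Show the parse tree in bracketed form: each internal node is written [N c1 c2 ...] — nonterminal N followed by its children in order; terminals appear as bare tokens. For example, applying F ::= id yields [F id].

E
E + T
E + T + T
E + T + T + T
T + T + T + T
F + T + T + T
id + T + T + T
id + F + T + T
id + id + T + T
id + id + F % T + T
id + id + id % T + T
id + id + id % F + T
id + id + id % id + T
id + id + id % id + F % T
id + id + id % id + id % T
id + id + id % id + id % F
id + id + id % id + id % id

[E [E [E [E [T [F id]]] + [T [F id]]] + [T [F id] % [T [F id]]]] + [T [F id] % [T [F id]]]]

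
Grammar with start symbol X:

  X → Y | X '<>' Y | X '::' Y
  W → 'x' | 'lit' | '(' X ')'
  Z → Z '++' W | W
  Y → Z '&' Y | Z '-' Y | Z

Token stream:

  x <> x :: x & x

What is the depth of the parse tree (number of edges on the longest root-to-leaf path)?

6

[X [X [X [Y [Z [W x]]]] <> [Y [Z [W x]]]] :: [Y [Z [W x]] & [Y [Z [W x]]]]]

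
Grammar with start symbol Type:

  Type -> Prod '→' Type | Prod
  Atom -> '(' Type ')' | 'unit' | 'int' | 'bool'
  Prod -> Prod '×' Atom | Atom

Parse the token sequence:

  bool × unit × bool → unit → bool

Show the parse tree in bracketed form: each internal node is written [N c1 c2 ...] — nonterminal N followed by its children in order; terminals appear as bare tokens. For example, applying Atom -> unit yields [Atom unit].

Type
Prod → Type
Prod × Atom → Type
Prod × Atom × Atom → Type
Atom × Atom × Atom → Type
bool × Atom × Atom → Type
bool × unit × Atom → Type
bool × unit × bool → Type
bool × unit × bool → Prod → Type
bool × unit × bool → Atom → Type
bool × unit × bool → unit → Type
bool × unit × bool → unit → Prod
bool × unit × bool → unit → Atom
bool × unit × bool → unit → bool

[Type [Prod [Prod [Prod [Atom bool]] × [Atom unit]] × [Atom bool]] → [Type [Prod [Atom unit]] → [Type [Prod [Atom bool]]]]]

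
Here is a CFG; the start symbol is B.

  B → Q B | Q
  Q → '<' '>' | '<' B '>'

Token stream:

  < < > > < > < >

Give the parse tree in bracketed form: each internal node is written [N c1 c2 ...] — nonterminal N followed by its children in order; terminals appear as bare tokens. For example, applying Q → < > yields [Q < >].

B
Q B
< B > B
< Q > B
< < > > B
< < > > Q B
< < > > < > B
< < > > < > Q
< < > > < > < >

[B [Q < [B [Q < >]] >] [B [Q < >] [B [Q < >]]]]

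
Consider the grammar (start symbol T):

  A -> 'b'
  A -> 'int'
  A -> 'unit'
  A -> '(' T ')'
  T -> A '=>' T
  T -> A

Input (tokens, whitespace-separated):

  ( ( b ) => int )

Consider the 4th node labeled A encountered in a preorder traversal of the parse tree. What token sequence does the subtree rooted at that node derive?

[T [A ( [T [A ( [T [A b]] )] => [T [A int]]] )]]

int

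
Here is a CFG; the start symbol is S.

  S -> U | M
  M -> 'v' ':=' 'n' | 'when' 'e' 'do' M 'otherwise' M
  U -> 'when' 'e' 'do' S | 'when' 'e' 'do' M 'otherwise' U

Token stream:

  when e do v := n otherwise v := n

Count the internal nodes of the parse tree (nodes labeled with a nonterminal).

4

[S [M when e do [M v := n] otherwise [M v := n]]]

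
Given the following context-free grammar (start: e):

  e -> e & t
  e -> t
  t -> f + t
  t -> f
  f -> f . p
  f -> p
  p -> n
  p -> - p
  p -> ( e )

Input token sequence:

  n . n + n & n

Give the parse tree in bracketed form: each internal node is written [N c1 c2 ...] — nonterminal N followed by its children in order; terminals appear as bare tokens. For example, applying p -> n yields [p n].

[e [e [t [f [f [p n]] . [p n]] + [t [f [p n]]]]] & [t [f [p n]]]]

e
e & t
t & t
f + t & t
f . p + t & t
p . p + t & t
n . p + t & t
n . n + t & t
n . n + f & t
n . n + p & t
n . n + n & t
n . n + n & f
n . n + n & p
n . n + n & n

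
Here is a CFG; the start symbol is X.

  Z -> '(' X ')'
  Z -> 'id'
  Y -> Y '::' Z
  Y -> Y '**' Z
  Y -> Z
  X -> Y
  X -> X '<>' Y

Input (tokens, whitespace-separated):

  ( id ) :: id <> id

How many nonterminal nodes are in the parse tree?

11

[X [X [Y [Y [Z ( [X [Y [Z id]]] )]] :: [Z id]]] <> [Y [Z id]]]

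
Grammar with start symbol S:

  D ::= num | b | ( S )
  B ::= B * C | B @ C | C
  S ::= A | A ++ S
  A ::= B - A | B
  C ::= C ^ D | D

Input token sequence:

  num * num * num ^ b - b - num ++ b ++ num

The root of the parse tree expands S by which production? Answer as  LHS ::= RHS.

[S [A [B [B [B [C [D num]]] * [C [D num]]] * [C [C [D num]] ^ [D b]]] - [A [B [C [D b]]] - [A [B [C [D num]]]]]] ++ [S [A [B [C [D b]]]] ++ [S [A [B [C [D num]]]]]]]

S ::= A ++ S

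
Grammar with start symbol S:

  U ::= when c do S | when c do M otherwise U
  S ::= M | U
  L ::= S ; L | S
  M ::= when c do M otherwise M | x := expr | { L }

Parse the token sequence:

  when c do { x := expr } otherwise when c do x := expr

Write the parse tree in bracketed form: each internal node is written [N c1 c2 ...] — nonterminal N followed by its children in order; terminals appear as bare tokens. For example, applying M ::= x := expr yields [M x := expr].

S
U
when c do M otherwise U
when c do { L } otherwise U
when c do { S } otherwise U
when c do { M } otherwise U
when c do { x := expr } otherwise U
when c do { x := expr } otherwise when c do S
when c do { x := expr } otherwise when c do M
when c do { x := expr } otherwise when c do x := expr

[S [U when c do [M { [L [S [M x := expr]]] }] otherwise [U when c do [S [M x := expr]]]]]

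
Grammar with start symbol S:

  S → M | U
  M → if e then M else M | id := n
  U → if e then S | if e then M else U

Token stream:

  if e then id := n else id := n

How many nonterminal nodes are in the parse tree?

[S [M if e then [M id := n] else [M id := n]]]

4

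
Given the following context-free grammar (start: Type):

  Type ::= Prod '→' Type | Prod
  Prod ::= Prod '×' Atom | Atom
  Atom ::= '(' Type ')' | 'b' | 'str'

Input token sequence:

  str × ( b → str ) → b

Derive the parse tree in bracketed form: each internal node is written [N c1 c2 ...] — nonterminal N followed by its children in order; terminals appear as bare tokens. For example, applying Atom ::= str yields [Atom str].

[Type [Prod [Prod [Atom str]] × [Atom ( [Type [Prod [Atom b]] → [Type [Prod [Atom str]]]] )]] → [Type [Prod [Atom b]]]]

Type
Prod → Type
Prod × Atom → Type
Atom × Atom → Type
str × Atom → Type
str × ( Type ) → Type
str × ( Prod → Type ) → Type
str × ( Atom → Type ) → Type
str × ( b → Type ) → Type
str × ( b → Prod ) → Type
str × ( b → Atom ) → Type
str × ( b → str ) → Type
str × ( b → str ) → Prod
str × ( b → str ) → Atom
str × ( b → str ) → b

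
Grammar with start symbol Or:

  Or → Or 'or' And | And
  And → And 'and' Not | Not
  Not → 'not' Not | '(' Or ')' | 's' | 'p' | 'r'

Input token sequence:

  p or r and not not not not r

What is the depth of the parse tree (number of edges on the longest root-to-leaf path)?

7

[Or [Or [And [Not p]]] or [And [And [Not r]] and [Not not [Not not [Not not [Not not [Not r]]]]]]]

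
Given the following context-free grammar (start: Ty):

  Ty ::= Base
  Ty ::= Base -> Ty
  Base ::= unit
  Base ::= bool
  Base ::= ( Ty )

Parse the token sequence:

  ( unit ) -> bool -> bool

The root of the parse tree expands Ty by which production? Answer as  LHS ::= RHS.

[Ty [Base ( [Ty [Base unit]] )] -> [Ty [Base bool] -> [Ty [Base bool]]]]

Ty ::= Base -> Ty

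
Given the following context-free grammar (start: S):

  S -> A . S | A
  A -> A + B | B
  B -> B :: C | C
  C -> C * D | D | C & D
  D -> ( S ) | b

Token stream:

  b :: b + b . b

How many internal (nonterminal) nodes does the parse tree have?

[S [A [A [B [B [C [D b]]] :: [C [D b]]]] + [B [C [D b]]]] . [S [A [B [C [D b]]]]]]

17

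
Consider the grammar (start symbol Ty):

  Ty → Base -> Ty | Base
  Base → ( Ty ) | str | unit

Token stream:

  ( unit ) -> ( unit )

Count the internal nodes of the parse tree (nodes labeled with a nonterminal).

8

[Ty [Base ( [Ty [Base unit]] )] -> [Ty [Base ( [Ty [Base unit]] )]]]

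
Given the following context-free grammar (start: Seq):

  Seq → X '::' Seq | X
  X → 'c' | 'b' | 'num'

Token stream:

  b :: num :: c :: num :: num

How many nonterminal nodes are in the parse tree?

10

[Seq [X b] :: [Seq [X num] :: [Seq [X c] :: [Seq [X num] :: [Seq [X num]]]]]]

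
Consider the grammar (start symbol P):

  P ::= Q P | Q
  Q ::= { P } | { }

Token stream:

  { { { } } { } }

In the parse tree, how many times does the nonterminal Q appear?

4

[P [Q { [P [Q { [P [Q { }]] }] [P [Q { }]]] }]]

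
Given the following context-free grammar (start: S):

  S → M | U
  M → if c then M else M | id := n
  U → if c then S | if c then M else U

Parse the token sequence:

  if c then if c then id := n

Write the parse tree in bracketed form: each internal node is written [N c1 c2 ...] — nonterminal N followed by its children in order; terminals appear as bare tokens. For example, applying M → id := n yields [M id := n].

S
U
if c then S
if c then U
if c then if c then S
if c then if c then M
if c then if c then id := n

[S [U if c then [S [U if c then [S [M id := n]]]]]]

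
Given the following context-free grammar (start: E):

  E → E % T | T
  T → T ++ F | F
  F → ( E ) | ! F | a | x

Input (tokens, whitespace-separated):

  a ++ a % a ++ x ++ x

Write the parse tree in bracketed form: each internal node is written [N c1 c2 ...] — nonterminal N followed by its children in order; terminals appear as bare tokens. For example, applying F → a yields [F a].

[E [E [T [T [F a]] ++ [F a]]] % [T [T [T [F a]] ++ [F x]] ++ [F x]]]

E
E % T
T % T
T ++ F % T
F ++ F % T
a ++ F % T
a ++ a % T
a ++ a % T ++ F
a ++ a % T ++ F ++ F
a ++ a % F ++ F ++ F
a ++ a % a ++ F ++ F
a ++ a % a ++ x ++ F
a ++ a % a ++ x ++ x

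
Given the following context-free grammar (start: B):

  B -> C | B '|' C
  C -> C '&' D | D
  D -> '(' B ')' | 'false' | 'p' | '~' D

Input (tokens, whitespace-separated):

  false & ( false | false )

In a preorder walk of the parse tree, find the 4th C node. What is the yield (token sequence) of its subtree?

false

[B [C [C [D false]] & [D ( [B [B [C [D false]]] | [C [D false]]] )]]]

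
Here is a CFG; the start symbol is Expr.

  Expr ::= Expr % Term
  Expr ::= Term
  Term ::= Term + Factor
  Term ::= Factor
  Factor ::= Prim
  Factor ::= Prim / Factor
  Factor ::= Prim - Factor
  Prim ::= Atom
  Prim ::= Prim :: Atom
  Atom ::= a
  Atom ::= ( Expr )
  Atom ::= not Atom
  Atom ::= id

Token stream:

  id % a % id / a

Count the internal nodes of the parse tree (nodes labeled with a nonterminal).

[Expr [Expr [Expr [Term [Factor [Prim [Atom id]]]]] % [Term [Factor [Prim [Atom a]]]]] % [Term [Factor [Prim [Atom id]] / [Factor [Prim [Atom a]]]]]]

18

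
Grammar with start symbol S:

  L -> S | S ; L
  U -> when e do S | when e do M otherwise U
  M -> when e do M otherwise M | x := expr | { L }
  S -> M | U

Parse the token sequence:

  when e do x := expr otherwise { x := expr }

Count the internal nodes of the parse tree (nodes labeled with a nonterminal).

7

[S [M when e do [M x := expr] otherwise [M { [L [S [M x := expr]]] }]]]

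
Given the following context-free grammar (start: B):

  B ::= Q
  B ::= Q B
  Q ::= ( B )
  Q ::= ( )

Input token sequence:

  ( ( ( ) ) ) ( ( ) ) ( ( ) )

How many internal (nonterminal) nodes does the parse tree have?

[B [Q ( [B [Q ( [B [Q ( )]] )]] )] [B [Q ( [B [Q ( )]] )] [B [Q ( [B [Q ( )]] )]]]]

14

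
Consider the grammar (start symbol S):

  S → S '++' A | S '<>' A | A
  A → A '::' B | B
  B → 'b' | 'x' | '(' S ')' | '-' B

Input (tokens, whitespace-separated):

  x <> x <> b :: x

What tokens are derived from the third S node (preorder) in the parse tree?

x

[S [S [S [A [B x]]] <> [A [B x]]] <> [A [A [B b]] :: [B x]]]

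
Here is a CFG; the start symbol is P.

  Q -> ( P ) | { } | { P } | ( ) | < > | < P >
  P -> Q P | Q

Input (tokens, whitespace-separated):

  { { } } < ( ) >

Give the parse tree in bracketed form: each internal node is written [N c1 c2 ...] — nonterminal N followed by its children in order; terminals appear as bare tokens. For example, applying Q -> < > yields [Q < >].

[P [Q { [P [Q { }]] }] [P [Q < [P [Q ( )]] >]]]

P
Q P
{ P } P
{ Q } P
{ { } } P
{ { } } Q
{ { } } < P >
{ { } } < Q >
{ { } } < ( ) >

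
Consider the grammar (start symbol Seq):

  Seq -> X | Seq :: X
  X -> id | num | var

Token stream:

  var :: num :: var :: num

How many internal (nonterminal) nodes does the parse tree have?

8

[Seq [Seq [Seq [Seq [X var]] :: [X num]] :: [X var]] :: [X num]]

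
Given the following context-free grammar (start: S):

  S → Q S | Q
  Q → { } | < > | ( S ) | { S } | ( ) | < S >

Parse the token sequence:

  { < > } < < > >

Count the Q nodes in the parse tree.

[S [Q { [S [Q < >]] }] [S [Q < [S [Q < >]] >]]]

4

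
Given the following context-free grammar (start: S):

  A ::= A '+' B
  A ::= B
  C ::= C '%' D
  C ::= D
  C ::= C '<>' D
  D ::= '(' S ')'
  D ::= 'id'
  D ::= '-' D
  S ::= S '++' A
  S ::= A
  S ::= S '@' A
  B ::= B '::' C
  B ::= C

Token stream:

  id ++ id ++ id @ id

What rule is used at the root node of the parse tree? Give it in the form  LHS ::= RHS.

[S [S [S [S [A [B [C [D id]]]]] ++ [A [B [C [D id]]]]] ++ [A [B [C [D id]]]]] @ [A [B [C [D id]]]]]

S ::= S '@' A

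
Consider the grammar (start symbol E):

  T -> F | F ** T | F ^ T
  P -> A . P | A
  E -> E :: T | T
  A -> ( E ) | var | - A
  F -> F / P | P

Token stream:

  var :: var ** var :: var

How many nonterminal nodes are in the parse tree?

19

[E [E [E [T [F [P [A var]]]]] :: [T [F [P [A var]]] ** [T [F [P [A var]]]]]] :: [T [F [P [A var]]]]]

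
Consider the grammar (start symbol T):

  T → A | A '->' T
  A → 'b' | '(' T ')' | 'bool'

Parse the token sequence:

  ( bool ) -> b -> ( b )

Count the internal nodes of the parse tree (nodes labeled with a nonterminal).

[T [A ( [T [A bool]] )] -> [T [A b] -> [T [A ( [T [A b]] )]]]]

10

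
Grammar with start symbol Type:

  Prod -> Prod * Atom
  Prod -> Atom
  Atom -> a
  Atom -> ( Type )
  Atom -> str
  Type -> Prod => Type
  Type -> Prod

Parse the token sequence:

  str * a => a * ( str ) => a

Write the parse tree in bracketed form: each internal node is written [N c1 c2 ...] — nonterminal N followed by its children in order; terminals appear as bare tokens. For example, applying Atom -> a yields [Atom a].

Type
Prod => Type
Prod * Atom => Type
Atom * Atom => Type
str * Atom => Type
str * a => Type
str * a => Prod => Type
str * a => Prod * Atom => Type
str * a => Atom * Atom => Type
str * a => a * Atom => Type
str * a => a * ( Type ) => Type
str * a => a * ( Prod ) => Type
str * a => a * ( Atom ) => Type
str * a => a * ( str ) => Type
str * a => a * ( str ) => Prod
str * a => a * ( str ) => Atom
str * a => a * ( str ) => a

[Type [Prod [Prod [Atom str]] * [Atom a]] => [Type [Prod [Prod [Atom a]] * [Atom ( [Type [Prod [Atom str]]] )]] => [Type [Prod [Atom a]]]]]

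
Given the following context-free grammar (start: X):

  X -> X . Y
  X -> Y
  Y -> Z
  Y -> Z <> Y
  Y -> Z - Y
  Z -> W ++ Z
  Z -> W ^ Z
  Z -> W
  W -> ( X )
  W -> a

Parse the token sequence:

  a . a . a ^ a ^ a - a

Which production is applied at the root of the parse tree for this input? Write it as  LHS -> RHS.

[X [X [X [Y [Z [W a]]]] . [Y [Z [W a]]]] . [Y [Z [W a] ^ [Z [W a] ^ [Z [W a]]]] - [Y [Z [W a]]]]]

X -> X . Y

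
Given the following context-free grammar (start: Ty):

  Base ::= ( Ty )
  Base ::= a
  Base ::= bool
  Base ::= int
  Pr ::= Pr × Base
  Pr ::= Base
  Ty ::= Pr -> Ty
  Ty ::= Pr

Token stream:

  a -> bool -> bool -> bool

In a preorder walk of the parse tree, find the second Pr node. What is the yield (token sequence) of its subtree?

bool

[Ty [Pr [Base a]] -> [Ty [Pr [Base bool]] -> [Ty [Pr [Base bool]] -> [Ty [Pr [Base bool]]]]]]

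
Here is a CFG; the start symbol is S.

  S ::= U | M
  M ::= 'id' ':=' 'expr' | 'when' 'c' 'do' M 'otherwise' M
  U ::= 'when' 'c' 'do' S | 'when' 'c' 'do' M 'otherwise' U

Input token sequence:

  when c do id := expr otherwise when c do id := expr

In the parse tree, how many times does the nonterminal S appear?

2

[S [U when c do [M id := expr] otherwise [U when c do [S [M id := expr]]]]]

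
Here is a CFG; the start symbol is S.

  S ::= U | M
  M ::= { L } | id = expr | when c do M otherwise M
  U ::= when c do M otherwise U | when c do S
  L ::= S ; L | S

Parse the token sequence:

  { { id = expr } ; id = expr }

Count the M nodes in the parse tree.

[S [M { [L [S [M { [L [S [M id = expr]]] }]] ; [L [S [M id = expr]]]] }]]

4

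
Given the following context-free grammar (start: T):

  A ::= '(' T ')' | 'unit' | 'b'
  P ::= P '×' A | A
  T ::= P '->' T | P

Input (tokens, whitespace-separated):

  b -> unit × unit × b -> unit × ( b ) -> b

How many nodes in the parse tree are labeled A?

8

[T [P [A b]] -> [T [P [P [P [A unit]] × [A unit]] × [A b]] -> [T [P [P [A unit]] × [A ( [T [P [A b]]] )]] -> [T [P [A b]]]]]]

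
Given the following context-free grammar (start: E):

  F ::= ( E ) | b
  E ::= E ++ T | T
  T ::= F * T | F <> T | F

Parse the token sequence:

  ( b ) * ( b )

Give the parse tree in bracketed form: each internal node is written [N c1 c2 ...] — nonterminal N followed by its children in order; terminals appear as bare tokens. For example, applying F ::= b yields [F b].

E
T
F * T
( E ) * T
( T ) * T
( F ) * T
( b ) * T
( b ) * F
( b ) * ( E )
( b ) * ( T )
( b ) * ( F )
( b ) * ( b )

[E [T [F ( [E [T [F b]]] )] * [T [F ( [E [T [F b]]] )]]]]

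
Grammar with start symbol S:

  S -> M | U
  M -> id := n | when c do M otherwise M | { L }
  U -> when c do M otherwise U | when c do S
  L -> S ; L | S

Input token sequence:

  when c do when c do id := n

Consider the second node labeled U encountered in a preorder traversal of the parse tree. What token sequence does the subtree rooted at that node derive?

when c do id := n

[S [U when c do [S [U when c do [S [M id := n]]]]]]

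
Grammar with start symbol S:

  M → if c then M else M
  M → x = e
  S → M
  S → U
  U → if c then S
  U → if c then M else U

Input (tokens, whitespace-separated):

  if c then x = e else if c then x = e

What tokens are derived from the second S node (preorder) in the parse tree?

x = e

[S [U if c then [M x = e] else [U if c then [S [M x = e]]]]]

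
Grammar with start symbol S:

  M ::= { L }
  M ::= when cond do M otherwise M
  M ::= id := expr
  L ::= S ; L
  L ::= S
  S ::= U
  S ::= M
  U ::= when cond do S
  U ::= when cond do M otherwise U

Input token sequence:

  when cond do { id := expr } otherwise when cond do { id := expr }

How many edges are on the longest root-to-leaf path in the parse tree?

8

[S [U when cond do [M { [L [S [M id := expr]]] }] otherwise [U when cond do [S [M { [L [S [M id := expr]]] }]]]]]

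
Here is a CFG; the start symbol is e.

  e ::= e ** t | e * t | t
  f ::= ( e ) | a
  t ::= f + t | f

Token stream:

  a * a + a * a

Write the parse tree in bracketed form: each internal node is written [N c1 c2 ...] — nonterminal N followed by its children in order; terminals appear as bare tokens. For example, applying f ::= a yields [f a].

e
e * t
e * t * t
t * t * t
f * t * t
a * t * t
a * f + t * t
a * a + t * t
a * a + f * t
a * a + a * t
a * a + a * f
a * a + a * a

[e [e [e [t [f a]]] * [t [f a] + [t [f a]]]] * [t [f a]]]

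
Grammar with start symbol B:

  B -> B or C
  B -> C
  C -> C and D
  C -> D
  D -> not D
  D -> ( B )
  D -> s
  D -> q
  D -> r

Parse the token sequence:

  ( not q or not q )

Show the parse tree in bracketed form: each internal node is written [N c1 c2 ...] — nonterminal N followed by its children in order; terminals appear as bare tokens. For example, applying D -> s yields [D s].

[B [C [D ( [B [B [C [D not [D q]]]] or [C [D not [D q]]]] )]]]

B
C
D
( B )
( B or C )
( C or C )
( D or C )
( not D or C )
( not q or C )
( not q or D )
( not q or not D )
( not q or not q )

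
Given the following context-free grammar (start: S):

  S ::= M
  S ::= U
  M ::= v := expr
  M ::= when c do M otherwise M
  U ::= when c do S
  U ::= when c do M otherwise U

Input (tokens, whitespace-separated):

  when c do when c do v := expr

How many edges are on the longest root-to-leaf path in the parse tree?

6

[S [U when c do [S [U when c do [S [M v := expr]]]]]]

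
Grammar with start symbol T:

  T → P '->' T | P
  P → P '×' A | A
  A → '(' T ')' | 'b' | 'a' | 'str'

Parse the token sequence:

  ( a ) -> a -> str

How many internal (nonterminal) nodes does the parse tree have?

[T [P [A ( [T [P [A a]]] )]] -> [T [P [A a]] -> [T [P [A str]]]]]

12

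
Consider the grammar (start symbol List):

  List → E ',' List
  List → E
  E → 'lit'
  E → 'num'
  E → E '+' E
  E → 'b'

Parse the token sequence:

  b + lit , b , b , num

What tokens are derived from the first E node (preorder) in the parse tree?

b + lit

[List [E [E b] + [E lit]] , [List [E b] , [List [E b] , [List [E num]]]]]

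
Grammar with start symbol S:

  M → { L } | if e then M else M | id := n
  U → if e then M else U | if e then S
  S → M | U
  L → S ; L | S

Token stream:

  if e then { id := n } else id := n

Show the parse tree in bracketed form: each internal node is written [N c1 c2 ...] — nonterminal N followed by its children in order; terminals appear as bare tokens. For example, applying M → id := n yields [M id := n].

S
M
if e then M else M
if e then { L } else M
if e then { S } else M
if e then { M } else M
if e then { id := n } else M
if e then { id := n } else id := n

[S [M if e then [M { [L [S [M id := n]]] }] else [M id := n]]]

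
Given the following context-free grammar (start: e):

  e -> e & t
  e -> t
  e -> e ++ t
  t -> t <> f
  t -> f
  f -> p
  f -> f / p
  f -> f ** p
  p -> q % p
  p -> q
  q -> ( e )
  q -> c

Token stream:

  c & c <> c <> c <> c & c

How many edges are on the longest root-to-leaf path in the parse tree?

9

[e [e [e [t [f [p [q c]]]]] & [t [t [t [t [f [p [q c]]]] <> [f [p [q c]]]] <> [f [p [q c]]]] <> [f [p [q c]]]]] & [t [f [p [q c]]]]]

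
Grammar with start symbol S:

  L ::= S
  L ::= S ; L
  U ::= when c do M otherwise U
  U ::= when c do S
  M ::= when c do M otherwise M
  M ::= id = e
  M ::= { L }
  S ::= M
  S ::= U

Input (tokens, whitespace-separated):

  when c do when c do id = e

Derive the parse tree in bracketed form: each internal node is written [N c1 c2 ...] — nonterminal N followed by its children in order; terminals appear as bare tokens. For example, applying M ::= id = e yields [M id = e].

S
U
when c do S
when c do U
when c do when c do S
when c do when c do M
when c do when c do id = e

[S [U when c do [S [U when c do [S [M id = e]]]]]]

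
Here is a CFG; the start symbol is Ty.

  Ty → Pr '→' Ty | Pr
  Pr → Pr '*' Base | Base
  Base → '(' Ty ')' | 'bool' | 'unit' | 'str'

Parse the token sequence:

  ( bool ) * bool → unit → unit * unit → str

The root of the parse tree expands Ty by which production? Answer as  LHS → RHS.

[Ty [Pr [Pr [Base ( [Ty [Pr [Base bool]]] )]] * [Base bool]] → [Ty [Pr [Base unit]] → [Ty [Pr [Pr [Base unit]] * [Base unit]] → [Ty [Pr [Base str]]]]]]

Ty → Pr '→' Ty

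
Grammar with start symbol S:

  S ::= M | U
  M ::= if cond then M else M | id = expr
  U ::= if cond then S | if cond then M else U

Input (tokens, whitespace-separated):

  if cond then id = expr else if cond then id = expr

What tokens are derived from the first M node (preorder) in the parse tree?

id = expr

[S [U if cond then [M id = expr] else [U if cond then [S [M id = expr]]]]]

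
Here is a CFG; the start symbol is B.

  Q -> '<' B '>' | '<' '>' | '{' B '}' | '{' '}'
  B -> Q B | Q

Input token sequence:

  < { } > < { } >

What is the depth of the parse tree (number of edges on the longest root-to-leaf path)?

[B [Q < [B [Q { }]] >] [B [Q < [B [Q { }]] >]]]

5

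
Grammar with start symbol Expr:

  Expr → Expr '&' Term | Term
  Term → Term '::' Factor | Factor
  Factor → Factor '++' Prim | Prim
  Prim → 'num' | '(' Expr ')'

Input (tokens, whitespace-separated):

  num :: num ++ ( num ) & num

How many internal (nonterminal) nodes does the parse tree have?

17

[Expr [Expr [Term [Term [Factor [Prim num]]] :: [Factor [Factor [Prim num]] ++ [Prim ( [Expr [Term [Factor [Prim num]]]] )]]]] & [Term [Factor [Prim num]]]]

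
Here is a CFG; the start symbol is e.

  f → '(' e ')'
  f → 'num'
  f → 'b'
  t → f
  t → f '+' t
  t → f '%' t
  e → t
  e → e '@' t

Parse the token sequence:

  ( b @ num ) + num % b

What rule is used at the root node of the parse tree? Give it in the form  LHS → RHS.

e → t

[e [t [f ( [e [e [t [f b]]] @ [t [f num]]] )] + [t [f num] % [t [f b]]]]]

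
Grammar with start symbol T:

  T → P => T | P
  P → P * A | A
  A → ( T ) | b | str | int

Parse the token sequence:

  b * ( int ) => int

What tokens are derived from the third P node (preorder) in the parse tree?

int

[T [P [P [A b]] * [A ( [T [P [A int]]] )]] => [T [P [A int]]]]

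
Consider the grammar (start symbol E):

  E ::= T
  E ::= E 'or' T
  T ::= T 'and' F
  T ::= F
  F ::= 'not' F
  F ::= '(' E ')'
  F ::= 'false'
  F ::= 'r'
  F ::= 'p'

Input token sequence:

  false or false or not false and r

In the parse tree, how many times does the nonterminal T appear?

4

[E [E [E [T [F false]]] or [T [F false]]] or [T [T [F not [F false]]] and [F r]]]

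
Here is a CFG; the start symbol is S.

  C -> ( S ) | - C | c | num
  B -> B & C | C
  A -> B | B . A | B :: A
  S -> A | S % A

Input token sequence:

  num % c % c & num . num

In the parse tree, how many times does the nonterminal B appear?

[S [S [S [A [B [C num]]]] % [A [B [C c]]]] % [A [B [B [C c]] & [C num]] . [A [B [C num]]]]]

5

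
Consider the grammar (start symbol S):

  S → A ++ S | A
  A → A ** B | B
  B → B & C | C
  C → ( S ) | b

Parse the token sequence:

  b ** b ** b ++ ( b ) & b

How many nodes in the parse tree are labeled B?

[S [A [A [A [B [C b]]] ** [B [C b]]] ** [B [C b]]] ++ [S [A [B [B [C ( [S [A [B [C b]]]] )]] & [C b]]]]]

6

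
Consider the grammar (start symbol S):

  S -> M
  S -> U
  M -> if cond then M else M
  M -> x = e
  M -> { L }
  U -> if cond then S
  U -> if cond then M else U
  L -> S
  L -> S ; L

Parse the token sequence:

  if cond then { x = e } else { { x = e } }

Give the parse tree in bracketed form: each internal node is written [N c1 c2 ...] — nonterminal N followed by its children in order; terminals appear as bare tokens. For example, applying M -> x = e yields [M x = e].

S
M
if cond then M else M
if cond then { L } else M
if cond then { S } else M
if cond then { M } else M
if cond then { x = e } else M
if cond then { x = e } else { L }
if cond then { x = e } else { S }
if cond then { x = e } else { M }
if cond then { x = e } else { { L } }
if cond then { x = e } else { { S } }
if cond then { x = e } else { { M } }
if cond then { x = e } else { { x = e } }

[S [M if cond then [M { [L [S [M x = e]]] }] else [M { [L [S [M { [L [S [M x = e]]] }]]] }]]]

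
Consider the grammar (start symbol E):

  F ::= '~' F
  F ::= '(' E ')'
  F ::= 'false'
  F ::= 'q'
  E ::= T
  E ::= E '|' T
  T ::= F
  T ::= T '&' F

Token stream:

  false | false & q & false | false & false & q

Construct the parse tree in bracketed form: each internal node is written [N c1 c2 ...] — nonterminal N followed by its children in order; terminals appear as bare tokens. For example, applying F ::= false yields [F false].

[E [E [E [T [F false]]] | [T [T [T [F false]] & [F q]] & [F false]]] | [T [T [T [F false]] & [F false]] & [F q]]]

E
E | T
E | T | T
T | T | T
F | T | T
false | T | T
false | T & F | T
false | T & F & F | T
false | F & F & F | T
false | false & F & F | T
false | false & q & F | T
false | false & q & false | T
false | false & q & false | T & F
false | false & q & false | T & F & F
false | false & q & false | F & F & F
false | false & q & false | false & F & F
false | false & q & false | false & false & F
false | false & q & false | false & false & q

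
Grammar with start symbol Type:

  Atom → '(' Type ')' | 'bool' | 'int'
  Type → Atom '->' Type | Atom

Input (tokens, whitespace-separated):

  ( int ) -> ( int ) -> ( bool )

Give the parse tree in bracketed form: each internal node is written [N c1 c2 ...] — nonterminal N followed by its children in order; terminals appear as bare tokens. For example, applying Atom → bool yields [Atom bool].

Type
Atom -> Type
( Type ) -> Type
( Atom ) -> Type
( int ) -> Type
( int ) -> Atom -> Type
( int ) -> ( Type ) -> Type
( int ) -> ( Atom ) -> Type
( int ) -> ( int ) -> Type
( int ) -> ( int ) -> Atom
( int ) -> ( int ) -> ( Type )
( int ) -> ( int ) -> ( Atom )
( int ) -> ( int ) -> ( bool )

[Type [Atom ( [Type [Atom int]] )] -> [Type [Atom ( [Type [Atom int]] )] -> [Type [Atom ( [Type [Atom bool]] )]]]]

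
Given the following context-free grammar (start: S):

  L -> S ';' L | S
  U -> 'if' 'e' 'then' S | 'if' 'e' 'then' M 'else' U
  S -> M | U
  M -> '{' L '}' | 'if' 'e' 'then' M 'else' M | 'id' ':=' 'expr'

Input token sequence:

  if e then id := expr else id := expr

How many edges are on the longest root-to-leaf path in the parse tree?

[S [M if e then [M id := expr] else [M id := expr]]]

3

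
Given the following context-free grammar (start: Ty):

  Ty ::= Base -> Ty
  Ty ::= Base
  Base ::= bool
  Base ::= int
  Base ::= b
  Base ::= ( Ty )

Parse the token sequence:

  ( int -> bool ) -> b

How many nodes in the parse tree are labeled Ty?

[Ty [Base ( [Ty [Base int] -> [Ty [Base bool]]] )] -> [Ty [Base b]]]

4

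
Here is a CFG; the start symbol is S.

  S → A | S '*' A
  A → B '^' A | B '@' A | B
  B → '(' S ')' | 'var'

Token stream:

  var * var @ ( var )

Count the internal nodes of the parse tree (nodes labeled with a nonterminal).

[S [S [A [B var]]] * [A [B var] @ [A [B ( [S [A [B var]]] )]]]]

11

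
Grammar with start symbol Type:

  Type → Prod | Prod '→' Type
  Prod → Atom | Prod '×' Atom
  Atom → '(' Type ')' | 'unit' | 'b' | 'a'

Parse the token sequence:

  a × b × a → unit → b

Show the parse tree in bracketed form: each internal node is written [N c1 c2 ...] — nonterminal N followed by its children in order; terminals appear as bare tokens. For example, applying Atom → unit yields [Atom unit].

Type
Prod → Type
Prod × Atom → Type
Prod × Atom × Atom → Type
Atom × Atom × Atom → Type
a × Atom × Atom → Type
a × b × Atom → Type
a × b × a → Type
a × b × a → Prod → Type
a × b × a → Atom → Type
a × b × a → unit → Type
a × b × a → unit → Prod
a × b × a → unit → Atom
a × b × a → unit → b

[Type [Prod [Prod [Prod [Atom a]] × [Atom b]] × [Atom a]] → [Type [Prod [Atom unit]] → [Type [Prod [Atom b]]]]]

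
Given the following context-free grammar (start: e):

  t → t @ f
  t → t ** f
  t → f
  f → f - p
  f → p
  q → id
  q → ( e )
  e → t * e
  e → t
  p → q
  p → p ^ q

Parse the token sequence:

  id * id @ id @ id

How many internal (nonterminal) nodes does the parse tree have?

18

[e [t [f [p [q id]]]] * [e [t [t [t [f [p [q id]]]] @ [f [p [q id]]]] @ [f [p [q id]]]]]]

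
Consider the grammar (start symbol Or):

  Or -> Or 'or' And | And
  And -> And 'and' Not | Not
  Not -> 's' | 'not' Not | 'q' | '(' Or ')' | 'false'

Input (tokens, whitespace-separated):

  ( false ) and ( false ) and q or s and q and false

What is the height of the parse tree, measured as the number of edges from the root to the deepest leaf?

9

[Or [Or [And [And [And [Not ( [Or [And [Not false]]] )]] and [Not ( [Or [And [Not false]]] )]] and [Not q]]] or [And [And [And [Not s]] and [Not q]] and [Not false]]]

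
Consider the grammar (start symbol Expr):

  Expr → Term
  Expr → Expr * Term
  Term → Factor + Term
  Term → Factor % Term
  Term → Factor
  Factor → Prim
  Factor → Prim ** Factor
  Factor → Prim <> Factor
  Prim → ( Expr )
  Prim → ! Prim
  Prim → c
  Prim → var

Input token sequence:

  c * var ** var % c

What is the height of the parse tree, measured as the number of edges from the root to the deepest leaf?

[Expr [Expr [Term [Factor [Prim c]]]] * [Term [Factor [Prim var] ** [Factor [Prim var]]] % [Term [Factor [Prim c]]]]]

5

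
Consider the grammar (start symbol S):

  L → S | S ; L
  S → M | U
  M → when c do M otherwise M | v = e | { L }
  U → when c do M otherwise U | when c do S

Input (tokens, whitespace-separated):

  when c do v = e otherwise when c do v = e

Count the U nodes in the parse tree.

[S [U when c do [M v = e] otherwise [U when c do [S [M v = e]]]]]

2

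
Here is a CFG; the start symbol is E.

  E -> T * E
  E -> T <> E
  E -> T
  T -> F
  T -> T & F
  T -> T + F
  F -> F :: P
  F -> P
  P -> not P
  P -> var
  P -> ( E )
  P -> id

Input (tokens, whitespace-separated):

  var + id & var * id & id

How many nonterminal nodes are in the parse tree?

17

[E [T [T [T [F [P var]]] + [F [P id]]] & [F [P var]]] * [E [T [T [F [P id]]] & [F [P id]]]]]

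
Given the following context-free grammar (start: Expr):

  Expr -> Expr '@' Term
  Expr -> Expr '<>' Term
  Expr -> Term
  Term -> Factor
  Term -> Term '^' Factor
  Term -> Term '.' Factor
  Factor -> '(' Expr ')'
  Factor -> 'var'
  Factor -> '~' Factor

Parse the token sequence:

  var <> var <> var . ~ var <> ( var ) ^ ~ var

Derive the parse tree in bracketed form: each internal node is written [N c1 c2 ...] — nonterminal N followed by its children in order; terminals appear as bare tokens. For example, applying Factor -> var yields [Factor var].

[Expr [Expr [Expr [Expr [Term [Factor var]]] <> [Term [Factor var]]] <> [Term [Term [Factor var]] . [Factor ~ [Factor var]]]] <> [Term [Term [Factor ( [Expr [Term [Factor var]]] )]] ^ [Factor ~ [Factor var]]]]

Expr
Expr <> Term
Expr <> Term <> Term
Expr <> Term <> Term <> Term
Term <> Term <> Term <> Term
Factor <> Term <> Term <> Term
var <> Term <> Term <> Term
var <> Factor <> Term <> Term
var <> var <> Term <> Term
var <> var <> Term . Factor <> Term
var <> var <> Factor . Factor <> Term
var <> var <> var . Factor <> Term
var <> var <> var . ~ Factor <> Term
var <> var <> var . ~ var <> Term
var <> var <> var . ~ var <> Term ^ Factor
var <> var <> var . ~ var <> Factor ^ Factor
var <> var <> var . ~ var <> ( Expr ) ^ Factor
var <> var <> var . ~ var <> ( Term ) ^ Factor
var <> var <> var . ~ var <> ( Factor ) ^ Factor
var <> var <> var . ~ var <> ( var ) ^ Factor
var <> var <> var . ~ var <> ( var ) ^ ~ Factor
var <> var <> var . ~ var <> ( var ) ^ ~ var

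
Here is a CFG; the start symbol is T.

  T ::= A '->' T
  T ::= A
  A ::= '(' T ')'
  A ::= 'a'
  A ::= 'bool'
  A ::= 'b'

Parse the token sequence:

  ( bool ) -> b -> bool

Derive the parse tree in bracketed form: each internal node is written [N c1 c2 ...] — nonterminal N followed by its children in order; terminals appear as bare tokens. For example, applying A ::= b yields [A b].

[T [A ( [T [A bool]] )] -> [T [A b] -> [T [A bool]]]]

T
A -> T
( T ) -> T
( A ) -> T
( bool ) -> T
( bool ) -> A -> T
( bool ) -> b -> T
( bool ) -> b -> A
( bool ) -> b -> bool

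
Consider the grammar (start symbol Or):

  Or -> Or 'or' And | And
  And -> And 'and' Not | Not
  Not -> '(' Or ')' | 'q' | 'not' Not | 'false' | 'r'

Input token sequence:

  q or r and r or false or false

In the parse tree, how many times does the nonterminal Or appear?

4

[Or [Or [Or [Or [And [Not q]]] or [And [And [Not r]] and [Not r]]] or [And [Not false]]] or [And [Not false]]]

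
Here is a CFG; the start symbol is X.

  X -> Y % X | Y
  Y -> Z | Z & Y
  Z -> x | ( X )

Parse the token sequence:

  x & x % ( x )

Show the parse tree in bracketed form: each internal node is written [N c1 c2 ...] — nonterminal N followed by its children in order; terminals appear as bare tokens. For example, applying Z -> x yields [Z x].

X
Y % X
Z & Y % X
x & Y % X
x & Z % X
x & x % X
x & x % Y
x & x % Z
x & x % ( X )
x & x % ( Y )
x & x % ( Z )
x & x % ( x )

[X [Y [Z x] & [Y [Z x]]] % [X [Y [Z ( [X [Y [Z x]]] )]]]]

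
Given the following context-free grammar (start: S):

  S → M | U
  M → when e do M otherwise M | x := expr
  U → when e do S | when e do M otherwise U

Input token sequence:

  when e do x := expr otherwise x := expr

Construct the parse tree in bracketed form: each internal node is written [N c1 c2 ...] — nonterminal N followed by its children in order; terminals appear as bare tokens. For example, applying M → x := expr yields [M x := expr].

S
M
when e do M otherwise M
when e do x := expr otherwise M
when e do x := expr otherwise x := expr

[S [M when e do [M x := expr] otherwise [M x := expr]]]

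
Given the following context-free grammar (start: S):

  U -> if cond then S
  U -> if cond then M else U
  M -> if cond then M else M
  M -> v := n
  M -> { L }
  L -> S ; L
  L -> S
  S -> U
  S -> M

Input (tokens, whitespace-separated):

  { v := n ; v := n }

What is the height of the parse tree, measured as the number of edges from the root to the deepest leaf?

6

[S [M { [L [S [M v := n]] ; [L [S [M v := n]]]] }]]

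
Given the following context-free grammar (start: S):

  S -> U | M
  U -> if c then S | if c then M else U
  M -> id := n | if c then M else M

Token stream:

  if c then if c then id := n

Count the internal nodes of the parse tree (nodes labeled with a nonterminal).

[S [U if c then [S [U if c then [S [M id := n]]]]]]

6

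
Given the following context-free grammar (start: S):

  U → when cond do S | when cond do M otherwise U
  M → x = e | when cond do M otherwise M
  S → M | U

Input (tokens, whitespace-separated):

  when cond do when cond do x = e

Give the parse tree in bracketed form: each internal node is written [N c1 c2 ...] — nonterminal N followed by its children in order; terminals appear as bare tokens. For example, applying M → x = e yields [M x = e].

[S [U when cond do [S [U when cond do [S [M x = e]]]]]]

S
U
when cond do S
when cond do U
when cond do when cond do S
when cond do when cond do M
when cond do when cond do x = e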